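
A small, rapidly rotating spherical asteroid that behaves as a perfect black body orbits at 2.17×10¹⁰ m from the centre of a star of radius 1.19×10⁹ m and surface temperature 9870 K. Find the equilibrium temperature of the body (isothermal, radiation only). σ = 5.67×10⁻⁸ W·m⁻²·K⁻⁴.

The star's surface emits σT_*⁴; at distance d the flux is S = σT_*⁴(R_*/d)².
S = 5.67×10⁻⁸·(9870)⁴·(1.19×10⁹/2.17×10¹⁰)² = 1.618×10⁶ W/m².
For an isothermal sphere T⁴ = (1−a)S/(4σ) = 7.135×10¹² K⁴.

T ≈ 1630 K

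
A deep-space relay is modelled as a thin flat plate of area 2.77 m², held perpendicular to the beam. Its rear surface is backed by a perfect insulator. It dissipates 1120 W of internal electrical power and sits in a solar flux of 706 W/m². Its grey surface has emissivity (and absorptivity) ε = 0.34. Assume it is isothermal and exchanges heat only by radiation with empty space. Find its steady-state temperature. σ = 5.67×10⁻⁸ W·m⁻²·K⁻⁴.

T ≈ 428 K

At steady state, absorbed solar power + internal power = radiated power.
Absorbed: α·S·A_cross = 0.34·706·2.770 = 664.9 W (cross-section A).
Total input = 664.9 + 1120 = 1785 W.
Radiated: εσ·A_surf·T⁴ with A_surf = A = 2.770 m².
T⁴ = 1785/(0.34·5.67×10⁻⁸·2.770) = 3.343×10¹⁰ K⁴.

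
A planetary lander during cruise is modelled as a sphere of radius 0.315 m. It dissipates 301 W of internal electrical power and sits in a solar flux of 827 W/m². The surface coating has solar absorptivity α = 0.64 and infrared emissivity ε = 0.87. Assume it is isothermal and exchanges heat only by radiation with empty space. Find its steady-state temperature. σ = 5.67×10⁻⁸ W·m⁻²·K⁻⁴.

At steady state, absorbed solar power + internal power = radiated power.
Absorbed: α·S·A_cross = 0.64·827·0.3117 = 165.0 W (cross-section πr²).
Total input = 165.0 + 301 = 466.0 W.
Radiated: εσ·A_surf·T⁴ with A_surf = 4πr² = 1.247 m².
T⁴ = 466.0/(0.87·5.67×10⁻⁸·1.247) = 7.576×10⁹ K⁴.

T ≈ 295 K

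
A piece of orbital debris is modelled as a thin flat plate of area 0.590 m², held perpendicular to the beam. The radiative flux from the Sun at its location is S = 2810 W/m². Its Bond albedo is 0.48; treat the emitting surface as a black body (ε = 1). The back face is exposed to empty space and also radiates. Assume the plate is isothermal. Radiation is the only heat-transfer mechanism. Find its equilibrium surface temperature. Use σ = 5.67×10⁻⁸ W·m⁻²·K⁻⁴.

T ≈ 337 K

At equilibrium, absorbed power = emitted power.
Absorbing cross-section = A = 0.5900 m²; emitting surface = 2A = 1.180 m² (ratio 2).
(1−a)S·A_cross = εσ·A_surf·T⁴  ⇒  T⁴ = (1−a)S/(2σ).
T⁴ = 0.520·2810/(2·5.67×10⁻⁸) = 1.289×10¹⁰ K⁴.
T = (1.289×10¹⁰)^(1/4).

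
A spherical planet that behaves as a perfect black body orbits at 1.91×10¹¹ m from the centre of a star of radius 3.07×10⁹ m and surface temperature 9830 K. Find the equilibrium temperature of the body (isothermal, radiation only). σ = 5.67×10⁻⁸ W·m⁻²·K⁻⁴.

The star's surface emits σT_*⁴; at distance d the flux is S = σT_*⁴(R_*/d)².
S = 5.67×10⁻⁸·(9830)⁴·(3.07×10⁹/1.91×10¹¹)² = 1.368×10⁵ W/m².
For an isothermal sphere T⁴ = (1−a)S/(4σ) = 6.031×10¹¹ K⁴.

T ≈ 881 K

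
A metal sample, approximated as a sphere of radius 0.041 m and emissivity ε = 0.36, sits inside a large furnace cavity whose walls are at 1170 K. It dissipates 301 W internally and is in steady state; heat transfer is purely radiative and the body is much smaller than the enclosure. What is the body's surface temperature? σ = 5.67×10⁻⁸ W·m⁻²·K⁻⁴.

For a small grey body in a large enclosure, net radiated power = εσA(T⁴ − T_w⁴).
Steady state: P = εσA(T⁴ − T_w⁴) with A = 4πr² = 0.02112 m².
T⁴ = P/(εσA) + T_w⁴ = 301/(0.36·5.67×10⁻⁸·0.02112) + (1170)⁴
    = 6.981×10¹¹ + 1.874×10¹² = 2.572×10¹² K⁴.

T ≈ 1270 K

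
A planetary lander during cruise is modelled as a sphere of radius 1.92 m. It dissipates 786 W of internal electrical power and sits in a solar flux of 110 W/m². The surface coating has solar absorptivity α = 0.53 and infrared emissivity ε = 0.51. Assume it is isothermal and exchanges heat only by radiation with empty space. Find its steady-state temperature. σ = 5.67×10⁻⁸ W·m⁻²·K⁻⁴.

At steady state, absorbed solar power + internal power = radiated power.
Absorbed: α·S·A_cross = 0.53·110·11.58 = 675.2 W (cross-section πr²).
Total input = 675.2 + 786 = 1461 W.
Radiated: εσ·A_surf·T⁴ with A_surf = 4πr² = 46.32 m².
T⁴ = 1461/(0.51·5.67×10⁻⁸·46.32) = 1.091×10⁹ K⁴.

T ≈ 182 K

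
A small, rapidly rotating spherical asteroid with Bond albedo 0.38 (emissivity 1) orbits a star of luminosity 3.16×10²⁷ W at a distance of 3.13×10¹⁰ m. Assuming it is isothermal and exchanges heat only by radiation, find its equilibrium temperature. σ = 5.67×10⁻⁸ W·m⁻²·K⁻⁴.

T ≈ 915 K

First find the stellar flux at distance d: S = L/(4πd²) = 3.16×10²⁷/(4π·(3.13×10¹⁰)²) = 2.567×10⁵ W/m².
For an isothermal sphere, absorbed (1−a)S·πr² = emitted σ·4πr²·T⁴, so T⁴ = (1−a)S/(4σ).
T⁴ = 0.620·2.567×10⁵/(4·5.67×10⁻⁸) = 7.017×10¹¹ K⁴.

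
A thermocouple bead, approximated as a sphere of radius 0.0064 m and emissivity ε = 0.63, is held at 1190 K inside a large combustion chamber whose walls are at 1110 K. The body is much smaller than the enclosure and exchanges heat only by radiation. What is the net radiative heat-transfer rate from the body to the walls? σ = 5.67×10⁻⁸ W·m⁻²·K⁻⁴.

P_net ≈ 8.96 W

For a small grey body in a large enclosure: P_net = εσA(T_body⁴ − T_wall⁴).
A = 4πr² = 5.147×10⁻⁴ m²; T_body⁴ − T_wall⁴ = 2.005×10¹² − 1.518×10¹² = 4.873×10¹¹ K⁴.
|P_net| = 0.63·5.67×10⁻⁸·5.147×10⁻⁴·4.873×10¹¹.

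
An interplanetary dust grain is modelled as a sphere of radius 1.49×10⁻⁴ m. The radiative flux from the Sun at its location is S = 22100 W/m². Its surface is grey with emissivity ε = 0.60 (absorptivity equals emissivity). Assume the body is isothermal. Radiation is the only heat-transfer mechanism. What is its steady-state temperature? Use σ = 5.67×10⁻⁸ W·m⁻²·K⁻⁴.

T ≈ 559 K

At equilibrium, absorbed power = emitted power.
Absorbing cross-section = πr² = 6.975×10⁻⁸ m²; emitting surface = 4πr² = 2.790×10⁻⁷ m² (ratio 4).
εS·A_cross = εσ·A_surf·T⁴  ⇒  T⁴ = S/(4σ)   (ε cancels).
T⁴ = 22100/(4·5.67×10⁻⁸) = 9.744×10¹⁰ K⁴.
T = (9.744×10¹⁰)^(1/4).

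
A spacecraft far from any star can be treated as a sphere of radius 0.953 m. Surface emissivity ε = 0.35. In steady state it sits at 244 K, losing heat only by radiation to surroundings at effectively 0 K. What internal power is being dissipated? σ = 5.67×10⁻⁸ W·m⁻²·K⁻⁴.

P ≈ 803 W

Steady state: P = εσA T⁴.
A = 4πr² = 11.41 m²; T⁴ = (244)⁴ = 3.545×10⁹ K⁴.
P = 0.35 × 5.67×10⁻⁸ × 11.41 × 3.545×10⁹.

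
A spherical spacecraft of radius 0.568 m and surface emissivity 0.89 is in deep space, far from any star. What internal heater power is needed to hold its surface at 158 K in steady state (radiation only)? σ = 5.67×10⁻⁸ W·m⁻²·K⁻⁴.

P ≈ 127 W

P = εσ·4πr²·T⁴.
4πr² = 4.054 m²; T⁴ = 6.232×10⁸ K⁴.
P = 0.89·5.67×10⁻⁸·4.054·6.232×10⁸.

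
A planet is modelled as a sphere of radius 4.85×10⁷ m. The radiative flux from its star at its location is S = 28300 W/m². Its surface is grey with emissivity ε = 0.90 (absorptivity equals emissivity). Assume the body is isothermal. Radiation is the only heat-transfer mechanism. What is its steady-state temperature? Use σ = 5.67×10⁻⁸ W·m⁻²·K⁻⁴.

At equilibrium, absorbed power = emitted power.
Absorbing cross-section = πr² = 7.390×10¹⁵ m²; emitting surface = 4πr² = 2.956×10¹⁶ m² (ratio 4).
εS·A_cross = εσ·A_surf·T⁴  ⇒  T⁴ = S/(4σ)   (ε cancels).
T⁴ = 28300/(4·5.67×10⁻⁸) = 1.248×10¹¹ K⁴.
T = (1.248×10¹¹)^(1/4).

T ≈ 594 K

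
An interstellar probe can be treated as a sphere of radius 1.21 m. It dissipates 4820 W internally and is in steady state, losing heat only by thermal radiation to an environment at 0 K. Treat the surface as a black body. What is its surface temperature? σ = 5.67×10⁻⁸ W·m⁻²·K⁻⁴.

Steady state: internal power = radiated power, P = εσA T⁴.
Radiating area A = 4πr² = 18.40 m².
T⁴ = P/(εσA) = 4820/(1.0·5.67×10⁻⁸·18.40) = 4.620×10⁹ K⁴.
T = (4.620×10⁹)^(1/4).

T ≈ 261 K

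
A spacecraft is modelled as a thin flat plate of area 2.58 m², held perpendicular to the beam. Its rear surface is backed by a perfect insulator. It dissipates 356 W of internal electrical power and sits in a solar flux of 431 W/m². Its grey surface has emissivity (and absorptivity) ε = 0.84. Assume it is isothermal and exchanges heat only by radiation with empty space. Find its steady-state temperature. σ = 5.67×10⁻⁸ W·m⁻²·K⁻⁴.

T ≈ 320 K

At steady state, absorbed solar power + internal power = radiated power.
Absorbed: α·S·A_cross = 0.84·431·2.580 = 934.1 W (cross-section A).
Total input = 934.1 + 356 = 1290 W.
Radiated: εσ·A_surf·T⁴ with A_surf = A = 2.580 m².
T⁴ = 1290/(0.84·5.67×10⁻⁸·2.580) = 1.050×10¹⁰ K⁴.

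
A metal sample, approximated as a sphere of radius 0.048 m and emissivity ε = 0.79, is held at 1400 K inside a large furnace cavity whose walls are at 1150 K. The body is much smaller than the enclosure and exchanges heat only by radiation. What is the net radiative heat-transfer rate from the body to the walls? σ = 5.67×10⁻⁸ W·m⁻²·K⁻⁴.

For a small grey body in a large enclosure: P_net = εσA(T_body⁴ − T_wall⁴).
A = 4πr² = 0.02895 m²; T_body⁴ − T_wall⁴ = 3.842×10¹² − 1.749×10¹² = 2.093×10¹² K⁴.
|P_net| = 0.79·5.67×10⁻⁸·0.02895·2.093×10¹².

P_net ≈ 2710 W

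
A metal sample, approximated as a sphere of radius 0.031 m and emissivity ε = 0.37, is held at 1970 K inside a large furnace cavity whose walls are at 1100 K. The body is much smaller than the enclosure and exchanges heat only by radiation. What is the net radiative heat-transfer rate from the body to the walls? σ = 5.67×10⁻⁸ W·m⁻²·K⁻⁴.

For a small grey body in a large enclosure: P_net = εσA(T_body⁴ − T_wall⁴).
A = 4πr² = 0.01208 m²; T_body⁴ − T_wall⁴ = 1.506×10¹³ − 1.464×10¹² = 1.360×10¹³ K⁴.
|P_net| = 0.37·5.67×10⁻⁸·0.01208·1.360×10¹³.

P_net ≈ 3440 W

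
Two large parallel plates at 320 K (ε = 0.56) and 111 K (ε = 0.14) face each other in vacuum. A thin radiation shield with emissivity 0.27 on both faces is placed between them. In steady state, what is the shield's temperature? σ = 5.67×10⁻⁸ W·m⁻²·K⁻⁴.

T_s ≈ 292 K

In steady state the net flux on the hot side equals that on the cold side.
σ(T₁⁴−T_s⁴)/D₁ = σ(T_s⁴−T₂⁴)/D₂, with D₁ = 1/ε₁+1/ε_s−1 = 4.489, D₂ = 1/ε_s+1/ε₂−1 = 9.847.
Solve for T_s⁴: T_s⁴ = (D₂·T₁⁴ + D₁·T₂⁴)/(D₁+D₂) = 7.250×10⁹ K⁴.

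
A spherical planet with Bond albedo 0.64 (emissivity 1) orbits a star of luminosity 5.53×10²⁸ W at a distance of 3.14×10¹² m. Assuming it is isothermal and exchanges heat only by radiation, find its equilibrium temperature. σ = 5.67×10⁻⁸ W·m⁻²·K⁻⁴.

T ≈ 163 K

First find the stellar flux at distance d: S = L/(4πd²) = 5.53×10²⁸/(4π·(3.14×10¹²)²) = 446.3 W/m².
For an isothermal sphere, absorbed (1−a)S·πr² = emitted σ·4πr²·T⁴, so T⁴ = (1−a)S/(4σ).
T⁴ = 0.360·446.3/(4·5.67×10⁻⁸) = 7.085×10⁸ K⁴.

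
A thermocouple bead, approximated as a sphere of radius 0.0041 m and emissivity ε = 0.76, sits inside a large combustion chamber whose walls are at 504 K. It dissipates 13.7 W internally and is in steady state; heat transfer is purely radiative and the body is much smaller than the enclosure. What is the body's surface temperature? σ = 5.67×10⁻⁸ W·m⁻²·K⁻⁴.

For a small grey body in a large enclosure, net radiated power = εσA(T⁴ − T_w⁴).
Steady state: P = εσA(T⁴ − T_w⁴) with A = 4πr² = 2.112×10⁻⁴ m².
T⁴ = P/(εσA) + T_w⁴ = 13.7/(0.76·5.67×10⁻⁸·2.112×10⁻⁴) + (504)⁴
    = 1.505×10¹² + 6.452×10¹⁰ = 1.570×10¹² K⁴.

T ≈ 1120 K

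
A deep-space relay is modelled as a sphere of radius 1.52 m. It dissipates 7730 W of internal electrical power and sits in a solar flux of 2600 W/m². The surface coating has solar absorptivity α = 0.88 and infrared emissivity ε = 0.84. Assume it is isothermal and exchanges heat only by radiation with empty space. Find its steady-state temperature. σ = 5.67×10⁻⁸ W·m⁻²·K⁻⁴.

At steady state, absorbed solar power + internal power = radiated power.
Absorbed: α·S·A_cross = 0.88·2600·7.258 = 16610 W (cross-section πr²).
Total input = 16610 + 7730 = 24340 W.
Radiated: εσ·A_surf·T⁴ with A_surf = 4πr² = 29.03 m².
T⁴ = 24340/(0.84·5.67×10⁻⁸·29.03) = 1.760×10¹⁰ K⁴.

T ≈ 364 K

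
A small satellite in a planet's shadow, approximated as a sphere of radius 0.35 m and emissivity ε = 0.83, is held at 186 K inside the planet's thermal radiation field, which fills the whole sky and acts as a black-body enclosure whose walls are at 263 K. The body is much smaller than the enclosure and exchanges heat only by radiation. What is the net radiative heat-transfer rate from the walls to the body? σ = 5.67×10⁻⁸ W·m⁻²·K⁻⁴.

P_net ≈ 260 W

For a small grey body in a large enclosure: P_net = εσA(T_body⁴ − T_wall⁴).
A = 4πr² = 1.539 m²; T_body⁴ − T_wall⁴ = 1.197×10⁹ − 4.784×10⁹ = -3.587×10⁹ K⁴.
|P_net| = 0.83·5.67×10⁻⁸·1.539·3.587×10⁹.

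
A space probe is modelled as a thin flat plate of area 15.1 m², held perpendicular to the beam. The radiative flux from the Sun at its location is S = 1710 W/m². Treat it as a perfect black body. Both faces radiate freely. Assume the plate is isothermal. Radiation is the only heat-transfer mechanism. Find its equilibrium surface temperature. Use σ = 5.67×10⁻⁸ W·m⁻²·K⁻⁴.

T ≈ 350 K

At equilibrium, absorbed power = emitted power.
Absorbing cross-section = A = 15.10 m²; emitting surface = 2A = 30.20 m² (ratio 2).
S·A_cross = εσ·A_surf·T⁴  ⇒  T⁴ = S/(2σ).
T⁴ = 1.00·1710/(2·5.67×10⁻⁸) = 1.508×10¹⁰ K⁴.
T = (1.508×10¹⁰)^(1/4).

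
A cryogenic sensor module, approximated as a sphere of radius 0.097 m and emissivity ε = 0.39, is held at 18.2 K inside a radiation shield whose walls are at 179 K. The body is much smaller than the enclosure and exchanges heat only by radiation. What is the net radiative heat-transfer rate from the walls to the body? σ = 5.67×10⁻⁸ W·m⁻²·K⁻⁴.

For a small grey body in a large enclosure: P_net = εσA(T_body⁴ − T_wall⁴).
A = 4πr² = 0.1182 m²; T_body⁴ − T_wall⁴ = 1.097×10⁵ − 1.027×10⁹ = -1.027×10⁹ K⁴.
|P_net| = 0.39·5.67×10⁻⁸·0.1182·1.027×10⁹.

P_net ≈ 2.68 W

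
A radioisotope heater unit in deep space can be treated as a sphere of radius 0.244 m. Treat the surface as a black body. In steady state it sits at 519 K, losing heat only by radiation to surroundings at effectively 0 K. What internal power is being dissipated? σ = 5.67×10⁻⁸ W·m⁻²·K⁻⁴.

Steady state: P = εσA T⁴.
A = 4πr² = 0.7482 m²; T⁴ = (519)⁴ = 7.256×10¹⁰ K⁴.
P = 1.0 × 5.67×10⁻⁸ × 0.7482 × 7.256×10¹⁰.

P ≈ 3080 W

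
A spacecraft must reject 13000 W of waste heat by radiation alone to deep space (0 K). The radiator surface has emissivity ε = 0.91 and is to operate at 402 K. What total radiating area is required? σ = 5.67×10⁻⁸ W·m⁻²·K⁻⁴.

P = εσA T⁴ ⇒ A = P/(εσT⁴).
T⁴ = 2.612×10¹⁰ K⁴.
A = 13000/(0.91 × 5.67×10⁻⁸ × 2.612×10¹⁰).

A ≈ 9.65 m²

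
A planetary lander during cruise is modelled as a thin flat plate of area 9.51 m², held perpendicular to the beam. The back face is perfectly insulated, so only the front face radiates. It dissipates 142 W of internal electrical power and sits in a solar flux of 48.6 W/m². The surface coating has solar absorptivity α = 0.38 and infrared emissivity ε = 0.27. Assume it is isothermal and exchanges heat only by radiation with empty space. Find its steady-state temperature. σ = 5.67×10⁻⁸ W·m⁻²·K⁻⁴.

T ≈ 216 K

At steady state, absorbed solar power + internal power = radiated power.
Absorbed: α·S·A_cross = 0.38·48.6·9.510 = 175.6 W (cross-section A).
Total input = 175.6 + 142 = 317.6 W.
Radiated: εσ·A_surf·T⁴ with A_surf = A = 9.510 m².
T⁴ = 317.6/(0.27·5.67×10⁻⁸·9.510) = 2.182×10⁹ K⁴.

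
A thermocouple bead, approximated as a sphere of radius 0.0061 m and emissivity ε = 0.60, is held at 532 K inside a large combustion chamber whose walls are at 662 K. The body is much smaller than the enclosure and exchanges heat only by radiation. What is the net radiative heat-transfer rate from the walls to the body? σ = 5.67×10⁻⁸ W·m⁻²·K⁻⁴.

P_net ≈ 1.78 W

For a small grey body in a large enclosure: P_net = εσA(T_body⁴ − T_wall⁴).
A = 4πr² = 4.676×10⁻⁴ m²; T_body⁴ − T_wall⁴ = 8.010×10¹⁰ − 1.921×10¹¹ = -1.120×10¹¹ K⁴.
|P_net| = 0.60·5.67×10⁻⁸·4.676×10⁻⁴·1.120×10¹¹.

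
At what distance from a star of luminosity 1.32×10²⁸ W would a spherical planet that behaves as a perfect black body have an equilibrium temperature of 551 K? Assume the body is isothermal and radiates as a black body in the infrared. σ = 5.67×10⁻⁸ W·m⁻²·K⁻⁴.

For an isothermal black-emitting sphere, (1−a)S·πr² = σ·4πr²·T⁴ ⇒ S = 4σT⁴/(1−a).
S = 4·5.67×10⁻⁸·(551)⁴/1.00 = 20900 W/m².
Flux falls as S = L/(4πd²), so d = √(L/(4πS)) = √(1.32×10²⁸/(4π·20900)).

d ≈ 2.24×10¹¹ m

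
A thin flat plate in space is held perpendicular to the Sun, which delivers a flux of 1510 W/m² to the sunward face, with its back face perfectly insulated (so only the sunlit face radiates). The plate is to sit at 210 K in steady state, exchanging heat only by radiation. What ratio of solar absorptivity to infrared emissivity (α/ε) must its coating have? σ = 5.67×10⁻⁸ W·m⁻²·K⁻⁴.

Balance: αS·A = εσ·1A·T⁴ ⇒ α/ε = σT⁴/S.
α/ε = 5.67×10⁻⁸·(210)⁴/1510 = 5.67×10⁻⁸·1.945×10⁹/1510.

α/ε ≈ 0.0730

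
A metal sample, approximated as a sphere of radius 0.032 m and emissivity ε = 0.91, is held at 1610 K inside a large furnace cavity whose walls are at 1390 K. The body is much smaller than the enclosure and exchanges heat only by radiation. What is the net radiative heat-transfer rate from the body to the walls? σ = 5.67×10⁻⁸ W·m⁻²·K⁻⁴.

For a small grey body in a large enclosure: P_net = εσA(T_body⁴ − T_wall⁴).
A = 4πr² = 0.01287 m²; T_body⁴ − T_wall⁴ = 6.719×10¹² − 3.733×10¹² = 2.986×10¹² K⁴.
|P_net| = 0.91·5.67×10⁻⁸·0.01287·2.986×10¹².

P_net ≈ 1980 W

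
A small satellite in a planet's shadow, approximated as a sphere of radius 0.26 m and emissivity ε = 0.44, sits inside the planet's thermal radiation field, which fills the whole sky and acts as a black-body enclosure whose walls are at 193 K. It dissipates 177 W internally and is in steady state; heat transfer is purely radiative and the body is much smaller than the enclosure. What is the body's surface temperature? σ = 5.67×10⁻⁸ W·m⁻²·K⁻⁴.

T ≈ 314 K

For a small grey body in a large enclosure, net radiated power = εσA(T⁴ − T_w⁴).
Steady state: P = εσA(T⁴ − T_w⁴) with A = 4πr² = 0.8495 m².
T⁴ = P/(εσA) + T_w⁴ = 177/(0.44·5.67×10⁻⁸·0.8495) + (193)⁴
    = 8.352×10⁹ + 1.387×10⁹ = 9.739×10⁹ K⁴.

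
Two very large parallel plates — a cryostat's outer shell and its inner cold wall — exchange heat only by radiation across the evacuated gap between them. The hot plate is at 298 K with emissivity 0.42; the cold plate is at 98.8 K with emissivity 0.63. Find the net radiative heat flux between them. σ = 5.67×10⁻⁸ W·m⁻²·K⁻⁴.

For two infinite grey parallel plates, q = σ(T₁⁴ − T₂⁴)/(1/ε₁ + 1/ε₂ − 1).
T₁⁴ − T₂⁴ = 7.886×10⁹ − 9.529×10⁷ = 7.791×10⁹ K⁴.
1/ε₁ + 1/ε₂ − 1 = 2.381 + 1.587 − 1 = 2.968.
q = 5.67×10⁻⁸ × 7.791×10⁹ / 2.968.

q ≈ 149 W/m²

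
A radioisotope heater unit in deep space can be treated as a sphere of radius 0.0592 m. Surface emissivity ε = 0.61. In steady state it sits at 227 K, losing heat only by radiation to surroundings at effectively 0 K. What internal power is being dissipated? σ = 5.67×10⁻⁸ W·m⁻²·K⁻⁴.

Steady state: P = εσA T⁴.
A = 4πr² = 0.04404 m²; T⁴ = (227)⁴ = 2.655×10⁹ K⁴.
P = 0.61 × 5.67×10⁻⁸ × 0.04404 × 2.655×10⁹.

P ≈ 4.04 W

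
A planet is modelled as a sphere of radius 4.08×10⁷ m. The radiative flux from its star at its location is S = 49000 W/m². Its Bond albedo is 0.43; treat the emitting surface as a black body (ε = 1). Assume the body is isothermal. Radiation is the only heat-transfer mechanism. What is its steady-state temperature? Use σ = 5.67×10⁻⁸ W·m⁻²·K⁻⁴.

At equilibrium, absorbed power = emitted power.
Absorbing cross-section = πr² = 5.230×10¹⁵ m²; emitting surface = 4πr² = 2.092×10¹⁶ m² (ratio 4).
(1−a)S·A_cross = εσ·A_surf·T⁴  ⇒  T⁴ = (1−a)S/(4σ).
T⁴ = 0.570·49000/(4·5.67×10⁻⁸) = 1.231×10¹¹ K⁴.
T = (1.231×10¹¹)^(1/4).

T ≈ 592 K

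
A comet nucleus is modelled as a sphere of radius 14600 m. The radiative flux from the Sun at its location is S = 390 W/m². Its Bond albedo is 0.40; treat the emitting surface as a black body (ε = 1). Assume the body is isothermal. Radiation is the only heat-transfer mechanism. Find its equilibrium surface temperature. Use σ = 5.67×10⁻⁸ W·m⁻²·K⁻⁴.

At equilibrium, absorbed power = emitted power.
Absorbing cross-section = πr² = 6.697×10⁸ m²; emitting surface = 4πr² = 2.679×10⁹ m² (ratio 4).
(1−a)S·A_cross = εσ·A_surf·T⁴  ⇒  T⁴ = (1−a)S/(4σ).
T⁴ = 0.600·390/(4·5.67×10⁻⁸) = 1.032×10⁹ K⁴.
T = (1.032×10⁹)^(1/4).

T ≈ 179 K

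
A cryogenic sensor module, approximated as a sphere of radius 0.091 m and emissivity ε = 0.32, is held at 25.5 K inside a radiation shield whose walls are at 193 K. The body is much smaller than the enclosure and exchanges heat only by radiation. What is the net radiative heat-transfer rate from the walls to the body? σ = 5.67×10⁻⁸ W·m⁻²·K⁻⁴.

For a small grey body in a large enclosure: P_net = εσA(T_body⁴ − T_wall⁴).
A = 4πr² = 0.1041 m²; T_body⁴ − T_wall⁴ = 4.228×10⁵ − 1.387×10⁹ = -1.387×10⁹ K⁴.
|P_net| = 0.32·5.67×10⁻⁸·0.1041·1.387×10⁹.

P_net ≈ 2.62 W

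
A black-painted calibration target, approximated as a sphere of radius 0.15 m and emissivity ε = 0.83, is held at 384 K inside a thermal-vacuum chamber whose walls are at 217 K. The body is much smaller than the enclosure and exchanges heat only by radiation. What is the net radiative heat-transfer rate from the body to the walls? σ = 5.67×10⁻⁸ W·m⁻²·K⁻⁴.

For a small grey body in a large enclosure: P_net = εσA(T_body⁴ − T_wall⁴).
A = 4πr² = 0.2827 m²; T_body⁴ − T_wall⁴ = 2.174×10¹⁰ − 2.217×10⁹ = 1.953×10¹⁰ K⁴.
|P_net| = 0.83·5.67×10⁻⁸·0.2827·1.953×10¹⁰.

P_net ≈ 260 W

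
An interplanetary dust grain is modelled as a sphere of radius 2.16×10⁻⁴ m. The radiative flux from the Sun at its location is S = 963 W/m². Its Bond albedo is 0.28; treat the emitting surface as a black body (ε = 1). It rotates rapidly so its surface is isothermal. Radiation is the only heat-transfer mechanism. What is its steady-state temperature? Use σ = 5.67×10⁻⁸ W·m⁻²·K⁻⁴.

At equilibrium, absorbed power = emitted power.
Absorbing cross-section = πr² = 1.466×10⁻⁷ m²; emitting surface = 4πr² = 5.863×10⁻⁷ m² (ratio 4).
(1−a)S·A_cross = εσ·A_surf·T⁴  ⇒  T⁴ = (1−a)S/(4σ).
T⁴ = 0.720·963/(4·5.67×10⁻⁸) = 3.057×10⁹ K⁴.
T = (3.057×10⁹)^(1/4).

T ≈ 235 K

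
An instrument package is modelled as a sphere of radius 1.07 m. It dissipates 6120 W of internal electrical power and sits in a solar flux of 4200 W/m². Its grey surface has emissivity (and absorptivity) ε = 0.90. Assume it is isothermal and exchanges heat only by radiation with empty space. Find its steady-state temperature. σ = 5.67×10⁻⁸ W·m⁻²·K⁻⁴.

At steady state, absorbed solar power + internal power = radiated power.
Absorbed: α·S·A_cross = 0.90·4200·3.597 = 13600 W (cross-section πr²).
Total input = 13600 + 6120 = 19720 W.
Radiated: εσ·A_surf·T⁴ with A_surf = 4πr² = 14.39 m².
T⁴ = 19720/(0.90·5.67×10⁻⁸·14.39) = 2.685×10¹⁰ K⁴.

T ≈ 405 K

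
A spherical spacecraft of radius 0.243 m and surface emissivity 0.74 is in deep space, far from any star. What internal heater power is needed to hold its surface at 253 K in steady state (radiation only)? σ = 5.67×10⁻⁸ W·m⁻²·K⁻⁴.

P ≈ 128 W

P = εσ·4πr²·T⁴.
4πr² = 0.7420 m²; T⁴ = 4.097×10⁹ K⁴.
P = 0.74·5.67×10⁻⁸·0.7420·4.097×10⁹.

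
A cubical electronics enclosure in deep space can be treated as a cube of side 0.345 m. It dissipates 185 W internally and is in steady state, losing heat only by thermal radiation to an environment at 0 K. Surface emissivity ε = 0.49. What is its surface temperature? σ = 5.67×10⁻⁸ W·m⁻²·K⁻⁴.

T ≈ 311 K

Steady state: internal power = radiated power, P = εσA T⁴.
Radiating area A = 6L² = 0.7141 m².
T⁴ = P/(εσA) = 185/(0.49·5.67×10⁻⁸·0.7141) = 9.324×10⁹ K⁴.
T = (9.324×10⁹)^(1/4).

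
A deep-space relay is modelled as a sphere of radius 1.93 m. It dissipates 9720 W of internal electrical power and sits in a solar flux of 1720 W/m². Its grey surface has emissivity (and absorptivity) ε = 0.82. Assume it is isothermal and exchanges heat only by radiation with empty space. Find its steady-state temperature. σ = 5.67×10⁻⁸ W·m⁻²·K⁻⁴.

At steady state, absorbed solar power + internal power = radiated power.
Absorbed: α·S·A_cross = 0.82·1720·11.70 = 16500 W (cross-section πr²).
Total input = 16500 + 9720 = 26220 W.
Radiated: εσ·A_surf·T⁴ with A_surf = 4πr² = 46.81 m².
T⁴ = 26220/(0.82·5.67×10⁻⁸·46.81) = 1.205×10¹⁰ K⁴.

T ≈ 331 K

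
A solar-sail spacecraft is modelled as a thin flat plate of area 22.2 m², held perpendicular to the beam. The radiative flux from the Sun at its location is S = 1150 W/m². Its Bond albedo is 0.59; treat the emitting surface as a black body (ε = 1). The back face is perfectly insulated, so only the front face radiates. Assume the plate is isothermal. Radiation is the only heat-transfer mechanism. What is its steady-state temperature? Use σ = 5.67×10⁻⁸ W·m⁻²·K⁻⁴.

At equilibrium, absorbed power = emitted power.
Absorbing cross-section = A = 22.20 m²; emitting surface = A = 22.20 m² (ratio 1).
(1−a)S·A_cross = εσ·A_surf·T⁴  ⇒  T⁴ = (1−a)S/(1σ).
T⁴ = 0.410·1150/(1·5.67×10⁻⁸) = 8.316×10⁹ K⁴.
T = (8.316×10⁹)^(1/4).

T ≈ 302 K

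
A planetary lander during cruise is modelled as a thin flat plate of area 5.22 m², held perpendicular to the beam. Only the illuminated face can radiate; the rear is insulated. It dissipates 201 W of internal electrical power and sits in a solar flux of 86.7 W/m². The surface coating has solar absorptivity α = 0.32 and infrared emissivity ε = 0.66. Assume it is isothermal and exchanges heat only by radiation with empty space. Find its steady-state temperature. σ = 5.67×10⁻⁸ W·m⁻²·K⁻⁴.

At steady state, absorbed solar power + internal power = radiated power.
Absorbed: α·S·A_cross = 0.32·86.7·5.220 = 144.8 W (cross-section A).
Total input = 144.8 + 201 = 345.8 W.
Radiated: εσ·A_surf·T⁴ with A_surf = A = 5.220 m².
T⁴ = 345.8/(0.66·5.67×10⁻⁸·5.220) = 1.770×10⁹ K⁴.

T ≈ 205 K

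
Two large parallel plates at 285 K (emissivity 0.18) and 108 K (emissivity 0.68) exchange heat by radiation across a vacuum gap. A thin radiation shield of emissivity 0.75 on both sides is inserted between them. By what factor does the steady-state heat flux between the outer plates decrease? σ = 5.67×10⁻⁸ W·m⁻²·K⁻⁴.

factor ≈ 1.28

Without shield: q₀ = σΔ(T⁴)/(1/ε₁+1/ε₂−1) with denominator 6.026.
With shield the two gaps are in series; the resistances add: (1/ε₁+1/ε_s−1)+(1/ε_s+1/ε₂−1) = 5.889+1.804 = 7.693.
Heat-flux ratio q₀/q = 7.693/6.026.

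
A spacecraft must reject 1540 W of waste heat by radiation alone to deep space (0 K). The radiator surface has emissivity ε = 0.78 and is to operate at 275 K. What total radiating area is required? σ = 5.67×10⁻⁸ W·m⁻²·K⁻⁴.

A ≈ 6.09 m²

P = εσA T⁴ ⇒ A = P/(εσT⁴).
T⁴ = 5.719×10⁹ K⁴.
A = 1540/(0.78 × 5.67×10⁻⁸ × 5.719×10⁹).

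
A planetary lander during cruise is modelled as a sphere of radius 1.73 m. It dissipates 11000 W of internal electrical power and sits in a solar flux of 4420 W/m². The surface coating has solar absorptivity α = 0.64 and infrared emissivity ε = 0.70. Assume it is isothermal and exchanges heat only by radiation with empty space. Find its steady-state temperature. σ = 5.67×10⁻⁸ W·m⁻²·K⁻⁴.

At steady state, absorbed solar power + internal power = radiated power.
Absorbed: α·S·A_cross = 0.64·4420·9.402 = 26600 W (cross-section πr²).
Total input = 26600 + 11000 = 37600 W.
Radiated: εσ·A_surf·T⁴ with A_surf = 4πr² = 37.61 m².
T⁴ = 37600/(0.70·5.67×10⁻⁸·37.61) = 2.519×10¹⁰ K⁴.

T ≈ 398 K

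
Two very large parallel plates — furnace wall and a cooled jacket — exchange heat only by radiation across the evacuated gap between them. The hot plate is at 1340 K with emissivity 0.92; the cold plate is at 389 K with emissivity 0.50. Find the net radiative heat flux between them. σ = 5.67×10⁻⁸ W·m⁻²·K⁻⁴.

q ≈ 87000 W/m²

For two infinite grey parallel plates, q = σ(T₁⁴ − T₂⁴)/(1/ε₁ + 1/ε₂ − 1).
T₁⁴ − T₂⁴ = 3.224×10¹² − 2.290×10¹⁰ = 3.201×10¹² K⁴.
1/ε₁ + 1/ε₂ − 1 = 1.087 + 2.000 − 1 = 2.087.
q = 5.67×10⁻⁸ × 3.201×10¹² / 2.087.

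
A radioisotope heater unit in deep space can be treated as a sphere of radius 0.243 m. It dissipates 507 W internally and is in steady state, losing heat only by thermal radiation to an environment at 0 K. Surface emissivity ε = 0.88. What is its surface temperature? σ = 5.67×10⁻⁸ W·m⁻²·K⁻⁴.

Steady state: internal power = radiated power, P = εσA T⁴.
Radiating area A = 4πr² = 0.7420 m².
T⁴ = P/(εσA) = 507/(0.88·5.67×10⁻⁸·0.7420) = 1.369×10¹⁰ K⁴.
T = (1.369×10¹⁰)^(1/4).

T ≈ 342 K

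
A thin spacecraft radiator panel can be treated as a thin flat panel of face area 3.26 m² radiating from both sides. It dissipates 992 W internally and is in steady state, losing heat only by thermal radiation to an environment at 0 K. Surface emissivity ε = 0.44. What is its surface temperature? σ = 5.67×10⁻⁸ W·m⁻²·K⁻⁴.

T ≈ 279 K

Steady state: internal power = radiated power, P = εσA T⁴.
Radiating area A = 2·3.26 = 6.520 m².
T⁴ = P/(εσA) = 992/(0.44·5.67×10⁻⁸·6.520) = 6.099×10⁹ K⁴.
T = (6.099×10⁹)^(1/4).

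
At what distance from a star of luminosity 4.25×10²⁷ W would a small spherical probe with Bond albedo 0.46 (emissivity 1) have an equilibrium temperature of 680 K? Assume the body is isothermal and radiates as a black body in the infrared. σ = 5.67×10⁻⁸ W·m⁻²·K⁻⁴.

d ≈ 6.14×10¹⁰ m

For an isothermal black-emitting sphere, (1−a)S·πr² = σ·4πr²·T⁴ ⇒ S = 4σT⁴/(1−a).
S = 4·5.67×10⁻⁸·(680)⁴/0.540 = 89800 W/m².
Flux falls as S = L/(4πd²), so d = √(L/(4πS)) = √(4.25×10²⁷/(4π·89800)).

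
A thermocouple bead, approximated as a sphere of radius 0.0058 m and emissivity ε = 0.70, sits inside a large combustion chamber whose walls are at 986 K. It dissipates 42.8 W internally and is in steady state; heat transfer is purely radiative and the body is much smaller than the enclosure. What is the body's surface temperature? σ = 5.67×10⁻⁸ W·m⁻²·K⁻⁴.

For a small grey body in a large enclosure, net radiated power = εσA(T⁴ − T_w⁴).
Steady state: P = εσA(T⁴ − T_w⁴) with A = 4πr² = 4.227×10⁻⁴ m².
T⁴ = P/(εσA) + T_w⁴ = 42.8/(0.70·5.67×10⁻⁸·4.227×10⁻⁴) + (986)⁴
    = 2.551×10¹² + 9.452×10¹¹ = 3.496×10¹² K⁴.

T ≈ 1370 K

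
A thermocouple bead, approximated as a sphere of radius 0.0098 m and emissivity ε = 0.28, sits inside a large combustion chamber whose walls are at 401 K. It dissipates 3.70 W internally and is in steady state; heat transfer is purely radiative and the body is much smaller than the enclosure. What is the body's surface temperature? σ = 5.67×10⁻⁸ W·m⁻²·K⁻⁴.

For a small grey body in a large enclosure, net radiated power = εσA(T⁴ − T_w⁴).
Steady state: P = εσA(T⁴ − T_w⁴) with A = 4πr² = 0.001207 m².
T⁴ = P/(εσA) + T_w⁴ = 3.70/(0.28·5.67×10⁻⁸·0.001207) + (401)⁴
    = 1.931×10¹¹ + 2.586×10¹⁰ = 2.190×10¹¹ K⁴.

T ≈ 684 K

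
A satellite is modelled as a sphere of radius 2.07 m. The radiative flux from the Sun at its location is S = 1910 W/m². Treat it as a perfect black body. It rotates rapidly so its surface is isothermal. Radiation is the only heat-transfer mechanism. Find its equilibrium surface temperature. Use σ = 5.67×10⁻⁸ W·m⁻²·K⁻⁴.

At equilibrium, absorbed power = emitted power.
Absorbing cross-section = πr² = 13.46 m²; emitting surface = 4πr² = 53.85 m² (ratio 4).
S·A_cross = εσ·A_surf·T⁴  ⇒  T⁴ = S/(4σ).
T⁴ = 1.00·1910/(4·5.67×10⁻⁸) = 8.422×10⁹ K⁴.
T = (8.422×10⁹)^(1/4).

T ≈ 303 K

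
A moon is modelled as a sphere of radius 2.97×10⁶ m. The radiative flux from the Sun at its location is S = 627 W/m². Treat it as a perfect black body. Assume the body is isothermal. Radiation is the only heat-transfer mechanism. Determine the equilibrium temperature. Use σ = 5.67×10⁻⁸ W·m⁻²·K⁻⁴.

At equilibrium, absorbed power = emitted power.
Absorbing cross-section = πr² = 2.771×10¹³ m²; emitting surface = 4πr² = 1.108×10¹⁴ m² (ratio 4).
S·A_cross = εσ·A_surf·T⁴  ⇒  T⁴ = S/(4σ).
T⁴ = 1.00·627/(4·5.67×10⁻⁸) = 2.765×10⁹ K⁴.
T = (2.765×10⁹)^(1/4).

T ≈ 229 K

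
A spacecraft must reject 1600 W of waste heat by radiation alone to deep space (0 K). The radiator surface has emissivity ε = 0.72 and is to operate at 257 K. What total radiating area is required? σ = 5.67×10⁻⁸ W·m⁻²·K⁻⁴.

P = εσA T⁴ ⇒ A = P/(εσT⁴).
T⁴ = 4.362×10⁹ K⁴.
A = 1600/(0.72 × 5.67×10⁻⁸ × 4.362×10⁹).

A ≈ 8.98 m²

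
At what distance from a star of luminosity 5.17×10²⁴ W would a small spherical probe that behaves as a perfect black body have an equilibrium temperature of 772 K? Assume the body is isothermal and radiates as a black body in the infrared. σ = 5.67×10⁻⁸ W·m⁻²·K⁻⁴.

For an isothermal black-emitting sphere, (1−a)S·πr² = σ·4πr²·T⁴ ⇒ S = 4σT⁴/(1−a).
S = 4·5.67×10⁻⁸·(772)⁴/1.00 = 80560 W/m².
Flux falls as S = L/(4πd²), so d = √(L/(4πS)) = √(5.17×10²⁴/(4π·80560)).

d ≈ 2.26×10⁹ m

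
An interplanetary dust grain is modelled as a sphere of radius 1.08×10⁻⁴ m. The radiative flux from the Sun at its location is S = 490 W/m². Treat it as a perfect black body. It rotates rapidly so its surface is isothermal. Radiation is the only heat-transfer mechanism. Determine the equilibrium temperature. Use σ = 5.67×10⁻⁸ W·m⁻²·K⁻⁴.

T ≈ 216 K

At equilibrium, absorbed power = emitted power.
Absorbing cross-section = πr² = 3.664×10⁻⁸ m²; emitting surface = 4πr² = 1.466×10⁻⁷ m² (ratio 4).
S·A_cross = εσ·A_surf·T⁴  ⇒  T⁴ = S/(4σ).
T⁴ = 1.00·490/(4·5.67×10⁻⁸) = 2.160×10⁹ K⁴.
T = (2.160×10⁹)^(1/4).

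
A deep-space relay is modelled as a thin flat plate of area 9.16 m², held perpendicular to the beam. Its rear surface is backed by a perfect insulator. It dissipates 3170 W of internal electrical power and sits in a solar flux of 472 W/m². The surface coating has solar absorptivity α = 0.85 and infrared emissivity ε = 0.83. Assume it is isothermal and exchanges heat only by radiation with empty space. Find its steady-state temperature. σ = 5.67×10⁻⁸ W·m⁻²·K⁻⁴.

T ≈ 355 K

At steady state, absorbed solar power + internal power = radiated power.
Absorbed: α·S·A_cross = 0.85·472·9.160 = 3675 W (cross-section A).
Total input = 3675 + 3170 = 6845 W.
Radiated: εσ·A_surf·T⁴ with A_surf = A = 9.160 m².
T⁴ = 6845/(0.83·5.67×10⁻⁸·9.160) = 1.588×10¹⁰ K⁴.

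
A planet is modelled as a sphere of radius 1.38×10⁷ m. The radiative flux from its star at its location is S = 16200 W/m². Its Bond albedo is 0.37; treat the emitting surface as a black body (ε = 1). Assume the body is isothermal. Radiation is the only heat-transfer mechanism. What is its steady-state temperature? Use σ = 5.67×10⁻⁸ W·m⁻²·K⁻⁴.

T ≈ 461 K

At equilibrium, absorbed power = emitted power.
Absorbing cross-section = πr² = 5.983×10¹⁴ m²; emitting surface = 4πr² = 2.393×10¹⁵ m² (ratio 4).
(1−a)S·A_cross = εσ·A_surf·T⁴  ⇒  T⁴ = (1−a)S/(4σ).
T⁴ = 0.630·16200/(4·5.67×10⁻⁸) = 4.500×10¹⁰ K⁴.
T = (4.500×10¹⁰)^(1/4).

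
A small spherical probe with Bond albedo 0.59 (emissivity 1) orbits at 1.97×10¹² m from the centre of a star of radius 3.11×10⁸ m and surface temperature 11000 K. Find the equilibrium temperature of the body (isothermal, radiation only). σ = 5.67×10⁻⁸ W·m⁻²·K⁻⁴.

The star's surface emits σT_*⁴; at distance d the flux is S = σT_*⁴(R_*/d)².
S = 5.67×10⁻⁸·(11000)⁴·(3.11×10⁸/1.97×10¹²)² = 20.69 W/m².
For an isothermal sphere T⁴ = (1−a)S/(4σ) = 3.740×10⁷ K⁴.

T ≈ 78.2 K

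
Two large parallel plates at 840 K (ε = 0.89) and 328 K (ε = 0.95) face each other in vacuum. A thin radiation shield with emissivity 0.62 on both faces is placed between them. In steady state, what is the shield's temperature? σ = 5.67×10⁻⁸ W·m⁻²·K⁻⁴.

In steady state the net flux on the hot side equals that on the cold side.
σ(T₁⁴−T_s⁴)/D₁ = σ(T_s⁴−T₂⁴)/D₂, with D₁ = 1/ε₁+1/ε_s−1 = 1.736, D₂ = 1/ε_s+1/ε₂−1 = 1.666.
Solve for T_s⁴: T_s⁴ = (D₂·T₁⁴ + D₁·T₂⁴)/(D₁+D₂) = 2.497×10¹¹ K⁴.

T_s ≈ 707 K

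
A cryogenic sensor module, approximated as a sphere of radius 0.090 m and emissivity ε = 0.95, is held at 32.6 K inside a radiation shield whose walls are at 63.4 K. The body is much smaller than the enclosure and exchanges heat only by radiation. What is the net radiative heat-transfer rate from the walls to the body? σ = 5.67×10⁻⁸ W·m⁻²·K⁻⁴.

For a small grey body in a large enclosure: P_net = εσA(T_body⁴ − T_wall⁴).
A = 4πr² = 0.1018 m²; T_body⁴ − T_wall⁴ = 1.129×10⁶ − 1.616×10⁷ = -1.503×10⁷ K⁴.
|P_net| = 0.95·5.67×10⁻⁸·0.1018·1.503×10⁷.

P_net ≈ 0.0824 W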